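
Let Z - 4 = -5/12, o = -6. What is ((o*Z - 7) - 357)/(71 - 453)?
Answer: 771/764 ≈ 1.0092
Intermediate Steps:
Z = 43/12 (Z = 4 - 5/12 = 43/12 ≈ 3.5833)
((o*Z - 7) - 357)/(71 - 453) = ((-6*43/12 - 7) - 357)/(71 - 453) = ((-43/2 - 7) - 357)/(-382) = -(-57/2 - 357)/382 = -1/382*(-771/2) = 771/764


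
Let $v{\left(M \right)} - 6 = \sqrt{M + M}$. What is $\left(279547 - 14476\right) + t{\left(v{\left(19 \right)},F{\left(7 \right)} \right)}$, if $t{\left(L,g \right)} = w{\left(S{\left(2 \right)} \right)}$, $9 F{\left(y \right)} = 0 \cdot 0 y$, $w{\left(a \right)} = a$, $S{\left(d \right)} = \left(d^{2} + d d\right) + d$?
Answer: $265081$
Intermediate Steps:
$S{\left(d \right)} = d + 2 d^{2}$ ($S{\left(d \right)} = \left(d^{2} + d^{2}\right) + d = 2 d^{2} + d = d + 2 d^{2}$)
$v{\left(M \right)} = 6 + \sqrt{2} \sqrt{M}$ ($v{\left(M \right)} = 6 + \sqrt{M + M} = 6 + \sqrt{2 M} = 6 + \sqrt{2} \sqrt{M}$)
$F{\left(y \right)} = 0$ ($F{\left(y \right)} = \frac{0 \cdot 0 y}{9} = \frac{0 y}{9} = \frac{1}{9} \cdot 0 = 0$)
$t{\left(L,g \right)} = 10$ ($t{\left(L,g \right)} = 2 \left(1 + 2 \cdot 2\right) = 2 \left(1 + 4\right) = 2 \cdot 5 = 10$)
$\left(279547 - 14476\right) + t{\left(v{\left(19 \right)},F{\left(7 \right)} \right)} = \left(279547 - 14476\right) + 10 = 265071 + 10 = 265081$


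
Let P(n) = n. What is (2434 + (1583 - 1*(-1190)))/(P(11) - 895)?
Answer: -5207/884 ≈ -5.8903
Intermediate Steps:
(2434 + (1583 - 1*(-1190)))/(P(11) - 895) = (2434 + (1583 - 1*(-1190)))/(11 - 895) = (2434 + (1583 + 1190))/(-884) = (2434 + 2773)*(-1/884) = 5207*(-1/884) = -5207/884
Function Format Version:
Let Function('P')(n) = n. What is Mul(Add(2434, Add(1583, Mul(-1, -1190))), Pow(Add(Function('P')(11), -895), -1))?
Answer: Rational(-5207, 884) ≈ -5.8903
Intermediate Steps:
Mul(Add(2434, Add(1583, Mul(-1, -1190))), Pow(Add(Function('P')(11), -895), -1)) = Mul(Add(2434, Add(1583, Mul(-1, -1190))), Pow(Add(11, -895), -1)) = Mul(Add(2434, Add(1583, 1190)), Pow(-884, -1)) = Mul(Add(2434, 2773), Rational(-1, 884)) = Mul(5207, Rational(-1, 884)) = Rational(-5207, 884)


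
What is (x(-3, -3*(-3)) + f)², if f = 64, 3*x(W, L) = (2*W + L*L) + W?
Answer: 7744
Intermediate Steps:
x(W, L) = W + L²/3 (x(W, L) = ((2*W + L*L) + W)/3 = ((2*W + L²) + W)/3 = ((L² + 2*W) + W)/3 = (L² + 3*W)/3 = W + L²/3)
(x(-3, -3*(-3)) + f)² = ((-3 + (-3*(-3))²/3) + 64)² = ((-3 + (⅓)*9²) + 64)² = ((-3 + (⅓)*81) + 64)² = ((-3 + 27) + 64)² = (24 + 64)² = 88² = 7744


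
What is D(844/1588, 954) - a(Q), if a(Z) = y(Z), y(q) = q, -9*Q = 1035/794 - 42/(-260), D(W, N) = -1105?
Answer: -85530973/77415 ≈ -1104.8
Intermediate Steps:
Q = -12602/77415 (Q = -(1035/794 - 42/(-260))/9 = -(1035*(1/794) - 42*(-1/260))/9 = -(1035/794 + 21/130)/9 = -1/9*37806/25805 = -12602/77415 ≈ -0.16279)
a(Z) = Z
D(844/1588, 954) - a(Q) = -1105 - 1*(-12602/77415) = -1105 + 12602/77415 = -85530973/77415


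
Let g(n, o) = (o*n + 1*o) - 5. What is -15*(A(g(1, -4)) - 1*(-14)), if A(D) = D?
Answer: -15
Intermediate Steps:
g(n, o) = -5 + o + n*o (g(n, o) = (n*o + o) - 5 = (o + n*o) - 5 = -5 + o + n*o)
-15*(A(g(1, -4)) - 1*(-14)) = -15*((-5 - 4 + 1*(-4)) - 1*(-14)) = -15*((-5 - 4 - 4) + 14) = -15*(-13 + 14) = -15*1 = -15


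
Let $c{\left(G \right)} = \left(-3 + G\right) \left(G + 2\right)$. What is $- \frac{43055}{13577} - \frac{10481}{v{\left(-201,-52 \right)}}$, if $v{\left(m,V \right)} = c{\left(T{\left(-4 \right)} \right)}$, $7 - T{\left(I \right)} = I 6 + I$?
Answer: $- \frac{193277657}{16075168} \approx -12.023$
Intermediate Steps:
$T{\left(I \right)} = 7 - 7 I$ ($T{\left(I \right)} = 7 - \left(I 6 + I\right) = 7 - \left(6 I + I\right) = 7 - 7 I$)
$c{\left(G \right)} = \left(-3 + G\right) \left(2 + G\right)$
$v{\left(m,V \right)} = 1184$ ($v{\left(m,V \right)} = -6 + \left(7 - -28\right)^{2} - \left(7 - -28\right) = -6 + \left(7 + 28\right)^{2} - \left(7 + 28\right) = -6 + 35^{2} - 35 = -6 + 1225 - 35 = 1184$)
$- \frac{43055}{13577} - \frac{10481}{v{\left(-201,-52 \right)}} = - \frac{43055}{13577} - \frac{10481}{1184} = - \frac{193277657}{16075168}$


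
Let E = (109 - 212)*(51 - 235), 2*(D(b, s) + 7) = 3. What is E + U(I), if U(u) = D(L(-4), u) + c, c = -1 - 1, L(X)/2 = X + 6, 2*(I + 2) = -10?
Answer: 37889/2 ≈ 18945.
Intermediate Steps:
I = -7 (I = -2 + (1/2)*(-10) = -2 - 5 = -7)
L(X) = 12 + 2*X (L(X) = 2*(X + 6) = 2*(6 + X) = 12 + 2*X)
D(b, s) = -11/2 (D(b, s) = -7 + (1/2)*3 = -7 + 3/2 = -11/2)
c = -2
U(u) = -15/2 (U(u) = -11/2 - 2 = -15/2)
E = 18952 (E = -103*(-184) = 18952)
E + U(I) = 18952 - 15/2 = 37889/2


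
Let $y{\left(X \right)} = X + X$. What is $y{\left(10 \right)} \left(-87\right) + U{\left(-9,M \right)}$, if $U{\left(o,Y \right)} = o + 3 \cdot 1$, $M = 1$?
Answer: $-1746$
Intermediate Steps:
$U{\left(o,Y \right)} = 3 + o$ ($U{\left(o,Y \right)} = o + 3 = 3 + o$)
$y{\left(X \right)} = 2 X$
$y{\left(10 \right)} \left(-87\right) + U{\left(-9,M \right)} = 2 \cdot 10 \left(-87\right) + \left(3 - 9\right) = 20 \left(-87\right) - 6 = -1740 - 6 = -1746$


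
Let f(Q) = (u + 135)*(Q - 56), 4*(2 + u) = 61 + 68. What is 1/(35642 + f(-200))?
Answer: -1/6662 ≈ -0.00015010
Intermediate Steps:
u = 121/4 (u = -2 + (61 + 68)/4 = -2 + (¼)*129 = -2 + 129/4 = 121/4 ≈ 30.250)
f(Q) = -9254 + 661*Q/4 (f(Q) = (121/4 + 135)*(Q - 56) = 661*(-56 + Q)/4 = -9254 + 661*Q/4)
1/(35642 + f(-200)) = 1/(35642 + (-9254 + (661/4)*(-200))) = 1/(35642 + (-9254 - 33050)) = 1/(35642 - 42304) = 1/(-6662) = -1/6662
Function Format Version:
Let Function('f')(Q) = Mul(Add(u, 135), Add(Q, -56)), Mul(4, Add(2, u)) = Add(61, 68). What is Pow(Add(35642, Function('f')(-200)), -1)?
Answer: Rational(-1, 6662) ≈ -0.00015010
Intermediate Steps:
u = Rational(121, 4) (u = Add(-2, Mul(Rational(1, 4), Add(61, 68))) = Add(-2, Mul(Rational(1, 4), 129)) = Add(-2, Rational(129, 4)) = Rational(121, 4) ≈ 30.250)
Function('f')(Q) = Add(-9254, Mul(Rational(661, 4), Q)) (Function('f')(Q) = Mul(Add(Rational(121, 4), 135), Add(Q, -56)) = Mul(Rational(661, 4), Add(-56, Q)) = Add(-9254, Mul(Rational(661, 4), Q)))
Pow(Add(35642, Function('f')(-200)), -1) = Pow(Add(35642, Add(-9254, Mul(Rational(661, 4), -200))), -1) = Pow(Add(35642, Add(-9254, -33050)), -1) = Pow(Add(35642, -42304), -1) = Pow(-6662, -1) = Rational(-1, 6662)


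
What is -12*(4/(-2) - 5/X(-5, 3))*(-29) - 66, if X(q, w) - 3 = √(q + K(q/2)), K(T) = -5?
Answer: 6*(-127*√10 + 671*I)/(√10 - 3*I) ≈ -1036.7 + 289.6*I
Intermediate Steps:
X(q, w) = 3 + √(-5 + q) (X(q, w) = 3 + √(q - 5) = 3 + √(-5 + q))
-12*(4/(-2) - 5/X(-5, 3))*(-29) - 66 = -12*(4/(-2) - 5/(3 + √(-5 - 5)))*(-29) - 66 = -12*(4*(-½) - 5/(3 + √(-10)))*(-29) - 66 = -12*(-2 - 5/(3 + I*√10))*(-29) - 66 = (24 + 60/(3 + I*√10))*(-29) - 66 = (-696 - 1740/(3 + I*√10)) - 66 = -762 - 1740/(3 + I*√10)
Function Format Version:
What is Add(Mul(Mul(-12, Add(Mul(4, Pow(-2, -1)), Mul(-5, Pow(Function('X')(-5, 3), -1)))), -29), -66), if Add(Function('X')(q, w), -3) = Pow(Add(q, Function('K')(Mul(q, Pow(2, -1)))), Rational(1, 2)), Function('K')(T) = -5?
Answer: Mul(6, Pow(Add(Pow(10, Rational(1, 2)), Mul(-3, I)), -1), Add(Mul(-127, Pow(10, Rational(1, 2))), Mul(671, I))) ≈ Add(-1036.7, Mul(289.60, I))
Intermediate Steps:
Function('X')(q, w) = Add(3, Pow(Add(-5, q), Rational(1, 2))) (Function('X')(q, w) = Add(3, Pow(Add(q, -5), Rational(1, 2))) = Add(3, Pow(Add(-5, q), Rational(1, 2))))
Add(Mul(Mul(-12, Add(Mul(4, Pow(-2, -1)), Mul(-5, Pow(Function('X')(-5, 3), -1)))), -29), -66) = Add(Mul(Mul(-12, Add(Mul(4, Pow(-2, -1)), Mul(-5, Pow(Add(3, Pow(Add(-5, -5), Rational(1, 2))), -1)))), -29), -66) = Add(Mul(Mul(-12, Add(Mul(4, Rational(-1, 2)), Mul(-5, Pow(Add(3, Pow(-10, Rational(1, 2))), -1)))), -29), -66) = Add(Mul(Mul(-12, Add(-2, Mul(-5, Pow(Add(3, Mul(I, Pow(10, Rational(1, 2)))), -1)))), -29), -66) = Add(Mul(Add(24, Mul(60, Pow(Add(3, Mul(I, Pow(10, Rational(1, 2)))), -1))), -29), -66) = Add(Add(-696, Mul(-1740, Pow(Add(3, Mul(I, Pow(10, Rational(1, 2)))), -1))), -66) = Add(-762, Mul(-1740, Pow(Add(3, Mul(I, Pow(10, Rational(1, 2)))), -1)))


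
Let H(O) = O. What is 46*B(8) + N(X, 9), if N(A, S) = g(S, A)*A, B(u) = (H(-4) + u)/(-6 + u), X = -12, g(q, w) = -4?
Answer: 140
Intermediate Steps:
B(u) = (-4 + u)/(-6 + u)
N(A, S) = -4*A
46*B(8) + N(X, 9) = 46*((-4 + 8)/(-6 + 8)) - 4*(-12) = 46*(4/2) + 48 = 46*((1/2)*4) + 48 = 46*2 + 48 = 92 + 48 = 140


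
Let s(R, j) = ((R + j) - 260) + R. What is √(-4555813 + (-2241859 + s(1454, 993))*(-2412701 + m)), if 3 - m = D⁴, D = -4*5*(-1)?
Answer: √5758254416351 ≈ 2.3996e+6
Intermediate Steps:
D = 20 (D = -20*(-1) = 20)
s(R, j) = -260 + j + 2*R (s(R, j) = (-260 + R + j) + R = -260 + j + 2*R)
m = -159997 (m = 3 - 1*20⁴ = 3 - 1*160000 = 3 - 160000 = -159997)
√(-4555813 + (-2241859 + s(1454, 993))*(-2412701 + m)) = √(-4555813 + (-2241859 + (-260 + 993 + 2*1454))*(-2412701 - 159997)) = √(-4555813 + (-2241859 + (-260 + 993 + 2908))*(-2572698)) = √(-4555813 + (-2241859 + 3641)*(-2572698)) = √(-4555813 - 2238218*(-2572698)) = √(-4555813 + 5758258972164) = √5758254416351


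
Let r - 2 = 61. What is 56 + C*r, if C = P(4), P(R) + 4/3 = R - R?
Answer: -28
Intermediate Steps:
P(R) = -4/3 (P(R) = -4/3 + (R - R) = -4/3 + 0 = -4/3)
r = 63 (r = 2 + 61 = 63)
C = -4/3 ≈ -1.3333
56 + C*r = 56 - 4/3*63 = 56 - 84 = -28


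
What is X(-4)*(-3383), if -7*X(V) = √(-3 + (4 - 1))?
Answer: 0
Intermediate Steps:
X(V) = 0 (X(V) = -√(-3 + (4 - 1))/7 = -√(-3 + 3)/7 = -√0/7 = -⅐*0 = 0)
X(-4)*(-3383) = 0*(-3383) = 0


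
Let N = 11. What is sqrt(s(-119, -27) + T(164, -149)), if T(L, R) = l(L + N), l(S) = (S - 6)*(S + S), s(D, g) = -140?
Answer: sqrt(59010) ≈ 242.92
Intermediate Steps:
l(S) = 2*S*(-6 + S) (l(S) = (-6 + S)*(2*S) = 2*S*(-6 + S))
T(L, R) = 2*(5 + L)*(11 + L) (T(L, R) = 2*(L + 11)*(-6 + (L + 11)) = 2*(11 + L)*(-6 + (11 + L)) = 2*(11 + L)*(5 + L) = 2*(5 + L)*(11 + L))
sqrt(s(-119, -27) + T(164, -149)) = sqrt(-140 + 2*(5 + 164)*(11 + 164)) = sqrt(-140 + 2*169*175) = sqrt(-140 + 59150) = sqrt(59010)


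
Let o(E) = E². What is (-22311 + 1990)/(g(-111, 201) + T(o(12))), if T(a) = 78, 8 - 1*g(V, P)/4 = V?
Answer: -20321/554 ≈ -36.680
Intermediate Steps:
g(V, P) = 32 - 4*V
(-22311 + 1990)/(g(-111, 201) + T(o(12))) = (-22311 + 1990)/((32 - 4*(-111)) + 78) = -20321/((32 + 444) + 78) = -20321/(476 + 78) = -20321/554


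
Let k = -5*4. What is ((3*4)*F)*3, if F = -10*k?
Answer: 7200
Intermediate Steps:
k = -20
F = 200 (F = -10*(-20) = 200)
((3*4)*F)*3 = ((3*4)*200)*3 = (12*200)*3 = 2400*3 = 7200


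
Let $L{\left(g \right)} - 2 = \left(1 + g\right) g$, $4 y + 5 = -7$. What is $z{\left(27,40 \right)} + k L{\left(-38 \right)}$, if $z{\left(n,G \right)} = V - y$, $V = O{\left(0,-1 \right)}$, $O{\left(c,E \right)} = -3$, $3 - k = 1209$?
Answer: $-1698048$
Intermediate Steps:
$k = -1206$ ($k = 3 - 1209 = -1206$)
$V = -3$
$y = -3$ ($y = - \frac{5}{4} + \frac{1}{4} \left(-7\right) = - \frac{5}{4} - \frac{7}{4} = -3$)
$z{\left(n,G \right)} = 0$ ($z{\left(n,G \right)} = -3 - -3 = -3 + 3 = 0$)
$L{\left(g \right)} = 2 + g \left(1 + g\right)$ ($L{\left(g \right)} = 2 + \left(1 + g\right) g = 2 + g \left(1 + g\right)$)
$z{\left(27,40 \right)} + k L{\left(-38 \right)} = 0 - 1206 \left(2 - 38 + \left(-38\right)^{2}\right) = 0 - 1206 \left(2 - 38 + 1444\right) = 0 - 1698048 = -1698048$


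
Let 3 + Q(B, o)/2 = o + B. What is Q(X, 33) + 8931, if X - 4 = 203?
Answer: 9405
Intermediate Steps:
X = 207 (X = 4 + 203 = 207)
Q(B, o) = -6 + 2*B + 2*o (Q(B, o) = -6 + 2*(o + B) = -6 + 2*(B + o) = -6 + (2*B + 2*o) = -6 + 2*B + 2*o)
Q(X, 33) + 8931 = (-6 + 2*207 + 2*33) + 8931 = (-6 + 414 + 66) + 8931 = 474 + 8931 = 9405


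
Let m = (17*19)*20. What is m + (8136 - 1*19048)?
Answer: -4452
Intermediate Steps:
m = 6460 (m = 323*20 = 6460)
m + (8136 - 1*19048) = 6460 + (8136 - 1*19048) = 6460 + (8136 - 19048) = 6460 - 10912 = -4452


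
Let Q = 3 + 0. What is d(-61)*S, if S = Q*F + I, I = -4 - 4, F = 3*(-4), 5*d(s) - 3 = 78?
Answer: -3564/5 ≈ -712.80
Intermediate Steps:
d(s) = 81/5 (d(s) = 3/5 + (1/5)*78 = 3/5 + 78/5 = 81/5)
F = -12
I = -8
Q = 3
S = -44 (S = 3*(-12) - 8 = -36 - 8 = -44)
d(-61)*S = (81/5)*(-44) = -3564/5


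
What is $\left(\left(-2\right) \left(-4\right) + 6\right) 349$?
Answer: $4886$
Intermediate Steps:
$\left(\left(-2\right) \left(-4\right) + 6\right) 349 = \left(8 + 6\right) 349 = 14 \cdot 349 = 4886$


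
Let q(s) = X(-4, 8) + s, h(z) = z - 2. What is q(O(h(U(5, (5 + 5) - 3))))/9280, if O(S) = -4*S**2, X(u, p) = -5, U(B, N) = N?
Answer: -21/1856 ≈ -0.011315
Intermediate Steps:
h(z) = -2 + z
q(s) = -5 + s
q(O(h(U(5, (5 + 5) - 3))))/9280 = (-5 - 4*(-2 + ((5 + 5) - 3))**2)/9280 = (-5 - 4*(-2 + (10 - 3))**2)*(1/9280) = (-5 - 4*(-2 + 7)**2)*(1/9280) = (-5 - 4*5**2)*(1/9280) = (-5 - 4*25)*(1/9280) = (-5 - 100)*(1/9280) = -105*1/9280 = -21/1856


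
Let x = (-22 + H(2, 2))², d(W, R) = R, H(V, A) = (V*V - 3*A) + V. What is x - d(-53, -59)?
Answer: 543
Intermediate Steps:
H(V, A) = V + V² - 3*A (H(V, A) = (V² - 3*A) + V = V + V² - 3*A)
x = 484 (x = (-22 + (2 + 2² - 3*2))² = (-22 + (2 + 4 - 6))² = (-22 + 0)² = (-22)² = 484)
x - d(-53, -59) = 484 - 1*(-59) = 484 + 59 = 543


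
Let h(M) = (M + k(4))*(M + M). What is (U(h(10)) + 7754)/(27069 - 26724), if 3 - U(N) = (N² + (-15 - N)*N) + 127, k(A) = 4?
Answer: 2366/69 ≈ 34.290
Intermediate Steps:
h(M) = 2*M*(4 + M) (h(M) = (M + 4)*(M + M) = (4 + M)*(2*M) = 2*M*(4 + M))
U(N) = -124 - N² - N*(-15 - N) (U(N) = 3 - ((N² + (-15 - N)*N) + 127) = 3 - ((N² + N*(-15 - N)) + 127) = 3 - (127 + N² + N*(-15 - N)) = 3 + (-127 - N² - N*(-15 - N)) = -124 - N² - N*(-15 - N))
(U(h(10)) + 7754)/(27069 - 26724) = ((-124 + 15*(2*10*(4 + 10))) + 7754)/(27069 - 26724) = ((-124 + 15*(2*10*14)) + 7754)/345 = ((-124 + 15*280) + 7754)*(1/345) = ((-124 + 4200) + 7754)*(1/345) = (4076 + 7754)*(1/345) = 11830*(1/345) = 2366/69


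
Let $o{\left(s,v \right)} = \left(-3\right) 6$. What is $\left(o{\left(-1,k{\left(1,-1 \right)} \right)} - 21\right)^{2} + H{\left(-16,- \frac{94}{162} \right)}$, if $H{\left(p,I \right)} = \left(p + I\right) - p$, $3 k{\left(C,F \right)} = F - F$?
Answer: $\frac{123154}{81} \approx 1520.4$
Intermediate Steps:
$k{\left(C,F \right)} = 0$ ($k{\left(C,F \right)} = \frac{F - F}{3} = \frac{1}{3} \cdot 0 = 0$)
$o{\left(s,v \right)} = -18$
$H{\left(p,I \right)} = I$ ($H{\left(p,I \right)} = \left(I + p\right) - p = I$)
$\left(o{\left(-1,k{\left(1,-1 \right)} \right)} - 21\right)^{2} + H{\left(-16,- \frac{94}{162} \right)} = \left(-18 - 21\right)^{2} - \frac{94}{162} = \left(-18 - 21\right)^{2} - \frac{47}{81} = \left(-39\right)^{2} - \frac{47}{81} = 1521 - \frac{47}{81} = \frac{123154}{81}$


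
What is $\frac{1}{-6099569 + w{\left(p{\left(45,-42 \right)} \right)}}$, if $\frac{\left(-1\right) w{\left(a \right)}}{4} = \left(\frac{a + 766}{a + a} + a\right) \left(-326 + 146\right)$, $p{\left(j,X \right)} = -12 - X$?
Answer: $- \frac{1}{6068417} \approx -1.6479 \cdot 10^{-7}$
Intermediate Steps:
$w{\left(a \right)} = 720 a + \frac{360 \left(766 + a\right)}{a}$ ($w{\left(a \right)} = - 4 \left(\frac{a + 766}{a + a} + a\right) \left(-326 + 146\right) = - 4 \left(\frac{766 + a}{2 a} + a\right) \left(-180\right) = - 4 \left(a + \frac{766 + a}{2 a}\right) \left(-180\right) = - 4 \left(- 180 a - \frac{90 \left(766 + a\right)}{a}\right) = 720 a + \frac{360 \left(766 + a\right)}{a}$)
$\frac{1}{-6099569 + w{\left(p{\left(45,-42 \right)} \right)}} = \frac{1}{-6099569 + \left(360 + 720 \left(-12 - -42\right) + \frac{275760}{-12 - -42}\right)} = \frac{1}{-6099569 + \left(360 + 720 \left(-12 + 42\right) + \frac{275760}{-12 + 42}\right)} = \frac{1}{-6099569 + \left(360 + 720 \cdot 30 + \frac{275760}{30}\right)} = \frac{1}{-6099569 + \left(360 + 21600 + 275760 \cdot \frac{1}{30}\right)} = \frac{1}{-6099569 + \left(360 + 21600 + 9192\right)} = \frac{1}{-6099569 + 31152} = \frac{1}{-6068417} = - \frac{1}{6068417}$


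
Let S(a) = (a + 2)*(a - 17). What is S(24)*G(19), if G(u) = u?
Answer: 3458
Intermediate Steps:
S(a) = (-17 + a)*(2 + a) (S(a) = (2 + a)*(-17 + a) = (-17 + a)*(2 + a))
S(24)*G(19) = (-34 + 24² - 15*24)*19 = (-34 + 576 - 360)*19 = 182*19 = 3458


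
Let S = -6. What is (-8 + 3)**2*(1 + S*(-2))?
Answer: 325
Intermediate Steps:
(-8 + 3)**2*(1 + S*(-2)) = (-8 + 3)**2*(1 - 6*(-2)) = (-5)**2*(1 + 12) = 25*13 = 325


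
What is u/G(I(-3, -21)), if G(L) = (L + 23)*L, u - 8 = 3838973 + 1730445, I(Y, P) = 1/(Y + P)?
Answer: -3207989376/551 ≈ -5.8221e+6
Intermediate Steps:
I(Y, P) = 1/(P + Y)
u = 5569426 (u = 8 + (3838973 + 1730445) = 8 + 5569418 = 5569426)
G(L) = L*(23 + L) (G(L) = (23 + L)*L = L*(23 + L))
u/G(I(-3, -21)) = 5569426/(((23 + 1/(-21 - 3))/(-21 - 3))) = 5569426/(((23 + 1/(-24))/(-24))) = 5569426/((-(23 - 1/24)/24)) = 5569426/((-1/24*551/24)) = 5569426/(-551/576) = 5569426*(-576/551) = -3207989376/551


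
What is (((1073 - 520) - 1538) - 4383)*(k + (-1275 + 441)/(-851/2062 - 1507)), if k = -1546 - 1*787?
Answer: 12972504189832/1036095 ≈ 1.2521e+7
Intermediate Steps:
k = -2333 (k = -1546 - 787 = -2333)
(((1073 - 520) - 1538) - 4383)*(k + (-1275 + 441)/(-851/2062 - 1507)) = (((1073 - 520) - 1538) - 4383)*(-2333 + (-1275 + 441)/(-851/2062 - 1507)) = ((553 - 1538) - 4383)*(-2333 - 834/(-851*1/2062 - 1507)) = (-985 - 4383)*(-2333 - 834/(-851/2062 - 1507)) = -5368*(-2333 - 834/(-3108285/2062)) = -5368*(-2333 - 834*(-2062/3108285)) = -5368*(-2333 + 573236/1036095) = -5368*(-2416636399/1036095) = 12972504189832/1036095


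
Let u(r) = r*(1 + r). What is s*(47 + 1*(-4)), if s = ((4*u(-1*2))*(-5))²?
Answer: 68800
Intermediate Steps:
s = 1600 (s = ((4*((-1*2)*(1 - 1*2)))*(-5))² = ((4*(-2*(1 - 2)))*(-5))² = ((4*(-2*(-1)))*(-5))² = ((4*2)*(-5))² = (8*(-5))² = (-40)² = 1600)
s*(47 + 1*(-4)) = 1600*(47 + 1*(-4)) = 1600*(47 - 4) = 1600*43 = 68800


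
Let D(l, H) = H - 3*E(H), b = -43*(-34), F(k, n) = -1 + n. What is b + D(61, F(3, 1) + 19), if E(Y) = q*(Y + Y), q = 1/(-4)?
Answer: 3019/2 ≈ 1509.5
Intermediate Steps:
q = -1/4 ≈ -0.25000
E(Y) = -Y/2 (E(Y) = -(Y + Y)/4 = -Y/2)
b = 1462
D(l, H) = 5*H/2 (D(l, H) = H - (-3)*H/2 = H + 3*H/2 = 5*H/2)
b + D(61, F(3, 1) + 19) = 1462 + 5*((-1 + 1) + 19)/2 = 1462 + 5*(0 + 19)/2 = 1462 + (5/2)*19 = 1462 + 95/2 = 3019/2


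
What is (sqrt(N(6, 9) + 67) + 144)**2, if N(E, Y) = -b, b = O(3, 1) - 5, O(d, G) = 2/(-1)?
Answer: (144 + sqrt(74))**2 ≈ 23287.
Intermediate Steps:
O(d, G) = -2 (O(d, G) = 2*(-1) = -2)
b = -7 (b = -2 - 5 = -7)
N(E, Y) = 7 (N(E, Y) = -1*(-7) = 7)
(sqrt(N(6, 9) + 67) + 144)**2 = (sqrt(7 + 67) + 144)**2 = (sqrt(74) + 144)**2 = (144 + sqrt(74))**2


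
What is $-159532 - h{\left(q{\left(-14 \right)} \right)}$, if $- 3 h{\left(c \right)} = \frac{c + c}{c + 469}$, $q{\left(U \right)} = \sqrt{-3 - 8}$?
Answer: $\frac{2 \left(- 239297 \sqrt{11} + 112230762 i\right)}{3 \left(\sqrt{11} - 469 i\right)} \approx -1.5953 \cdot 10^{5} + 0.004714 i$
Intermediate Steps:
$q{\left(U \right)} = i \sqrt{11}$ ($q{\left(U \right)} = \sqrt{-11} = i \sqrt{11}$)
$h{\left(c \right)} = - \frac{2 c}{3 \left(469 + c\right)}$ ($h{\left(c \right)} = - \frac{\left(c + c\right) \frac{1}{c + 469}}{3} = - \frac{2 c \frac{1}{469 + c}}{3} = - \frac{2 c}{3 \left(469 + c\right)}$)
$-159532 - h{\left(q{\left(-14 \right)} \right)} = -159532 - - \frac{2 i \sqrt{11}}{1407 + 3 i \sqrt{11}} = -159532 + \frac{2 i \sqrt{11}}{1407 + 3 i \sqrt{11}}$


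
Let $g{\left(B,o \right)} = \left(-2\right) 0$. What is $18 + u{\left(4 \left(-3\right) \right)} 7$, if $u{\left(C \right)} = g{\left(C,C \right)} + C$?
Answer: $-66$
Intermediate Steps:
$g{\left(B,o \right)} = 0$
$u{\left(C \right)} = C$ ($u{\left(C \right)} = 0 + C = C$)
$18 + u{\left(4 \left(-3\right) \right)} 7 = 18 + 4 \left(-3\right) 7 = 18 - 84 = -66$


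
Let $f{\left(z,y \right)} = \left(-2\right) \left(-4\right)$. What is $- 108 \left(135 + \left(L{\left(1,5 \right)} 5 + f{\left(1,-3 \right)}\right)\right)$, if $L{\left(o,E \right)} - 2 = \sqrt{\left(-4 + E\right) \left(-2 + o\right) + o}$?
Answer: $-16524$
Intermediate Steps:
$f{\left(z,y \right)} = 8$
$L{\left(o,E \right)} = 2 + \sqrt{o + \left(-4 + E\right) \left(-2 + o\right)}$ ($L{\left(o,E \right)} = 2 + \sqrt{\left(-4 + E\right) \left(-2 + o\right) + o} = 2 + \sqrt{o + \left(-4 + E\right) \left(-2 + o\right)}$)
$- 108 \left(135 + \left(L{\left(1,5 \right)} 5 + f{\left(1,-3 \right)}\right)\right) = - 108 \left(135 + \left(\left(2 + \sqrt{8 - 3 - 10 + 5 \cdot 1}\right) 5 + 8\right)\right) = - 108 \left(135 + \left(\left(2 + \sqrt{8 - 3 - 10 + 5}\right) 5 + 8\right)\right) = - 108 \left(135 + \left(\left(2 + \sqrt{0}\right) 5 + 8\right)\right) = - 108 \left(135 + \left(\left(2 + 0\right) 5 + 8\right)\right) = - 108 \left(135 + \left(2 \cdot 5 + 8\right)\right) = - 108 \left(135 + \left(10 + 8\right)\right) = - 108 \left(135 + 18\right) = \left(-108\right) 153 = -16524$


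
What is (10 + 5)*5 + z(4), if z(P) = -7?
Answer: 68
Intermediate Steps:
(10 + 5)*5 + z(4) = (10 + 5)*5 - 7 = 15*5 - 7 = 75 - 7 = 68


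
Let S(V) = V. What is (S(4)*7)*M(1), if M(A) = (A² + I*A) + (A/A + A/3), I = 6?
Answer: 700/3 ≈ 233.33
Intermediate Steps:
M(A) = 1 + A² + 19*A/3 (M(A) = (A² + 6*A) + (A/A + A/3) = (A² + 6*A) + (1 + A*(⅓)) = (A² + 6*A) + (1 + A/3) = 1 + A² + 19*A/3)
(S(4)*7)*M(1) = (4*7)*(1 + 1² + (19/3)*1) = 28*(1 + 1 + 19/3) = 28*(25/3) = 700/3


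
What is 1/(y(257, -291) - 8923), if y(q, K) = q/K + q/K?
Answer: -291/2597107 ≈ -0.00011205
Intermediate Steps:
y(q, K) = 2*q/K
1/(y(257, -291) - 8923) = 1/(2*257/(-291) - 8923) = 1/(2*257*(-1/291) - 8923) = 1/(-514/291 - 8923) = 1/(-2597107/291) = -291/2597107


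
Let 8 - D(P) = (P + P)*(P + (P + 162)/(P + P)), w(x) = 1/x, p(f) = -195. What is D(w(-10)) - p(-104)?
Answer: 1027/25 ≈ 41.080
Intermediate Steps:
D(P) = 8 - 2*P*(P + (162 + P)/(2*P)) (D(P) = 8 - (P + P)*(P + (P + 162)/(P + P)) = 8 - 2*P*(P + (162 + P)/((2*P))) = 8 - 2*P*(P + (162 + P)*(1/(2*P))) = 8 - 2*P*(P + (162 + P)/(2*P)))
D(w(-10)) - p(-104) = (-154 - 1/(-10) - 2*(1/(-10))²) - 1*(-195) = (-154 - 1*(-⅒) - 2*(-⅒)²) + 195 = (-154 + ⅒ - 2*1/100) + 195 = (-154 + ⅒ - 1/50) + 195 = -3848/25 + 195 = 1027/25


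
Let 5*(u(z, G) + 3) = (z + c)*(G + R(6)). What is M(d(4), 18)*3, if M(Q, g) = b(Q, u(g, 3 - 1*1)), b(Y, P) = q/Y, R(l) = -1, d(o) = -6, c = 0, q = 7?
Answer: -7/2 ≈ -3.5000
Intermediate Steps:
u(z, G) = -3 + z*(-1 + G)/5 (u(z, G) = -3 + ((z + 0)*(G - 1))/5 = -3 + (z*(-1 + G))/5 = -3 + z*(-1 + G)/5)
b(Y, P) = 7/Y
M(Q, g) = 7/Q
M(d(4), 18)*3 = (7/(-6))*3 = (7*(-1/6))*3 = -7/6*3 = -7/2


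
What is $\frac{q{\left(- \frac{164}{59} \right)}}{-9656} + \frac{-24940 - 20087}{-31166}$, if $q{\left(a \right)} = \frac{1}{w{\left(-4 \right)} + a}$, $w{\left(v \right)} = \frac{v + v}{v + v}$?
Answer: $\frac{22826906777}{15799292040} \approx 1.4448$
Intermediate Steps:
$w{\left(v \right)} = 1$ ($w{\left(v \right)} = \frac{2 v}{2 v} = 2 v \frac{1}{2 v} = 1$)
$q{\left(a \right)} = \frac{1}{1 + a}$
$\frac{q{\left(- \frac{164}{59} \right)}}{-9656} + \frac{-24940 - 20087}{-31166} = \frac{1}{\left(1 - \frac{164}{59}\right) \left(-9656\right)} + \frac{-24940 - 20087}{-31166} = \frac{1}{1 - \frac{164}{59}} \left(- \frac{1}{9656}\right) + \left(-24940 - 20087\right) \left(- \frac{1}{31166}\right) = \frac{1}{1 - \frac{164}{59}} \left(- \frac{1}{9656}\right) - - \frac{45027}{31166} = \frac{1}{- \frac{105}{59}} \left(- \frac{1}{9656}\right) + \frac{45027}{31166} = \left(- \frac{59}{105}\right) \left(- \frac{1}{9656}\right) + \frac{45027}{31166} = \frac{59}{1013880} + \frac{45027}{31166} = \frac{22826906777}{15799292040}$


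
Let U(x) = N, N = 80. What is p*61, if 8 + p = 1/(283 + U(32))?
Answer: -177083/363 ≈ -487.83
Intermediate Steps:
U(x) = 80
p = -2903/363 (p = -8 + 1/(283 + 80) = -8 + 1/363 = -2903/363 ≈ -7.9972)
p*61 = -2903/363*61 = -177083/363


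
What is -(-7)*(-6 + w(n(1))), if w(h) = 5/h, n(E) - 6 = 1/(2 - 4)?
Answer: -392/11 ≈ -35.636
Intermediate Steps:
n(E) = 11/2 (n(E) = 6 + 1/(2 - 4) = 6 + 1/(-2) = 6 - 1/2 = 11/2)
-(-7)*(-6 + w(n(1))) = -(-7)*(-6 + 5/(11/2)) = -(-7)*(-6 + 5*(2/11)) = -(-7)*(-6 + 10/11) = -(-7)*(-56)/11 = -1*392/11 = -392/11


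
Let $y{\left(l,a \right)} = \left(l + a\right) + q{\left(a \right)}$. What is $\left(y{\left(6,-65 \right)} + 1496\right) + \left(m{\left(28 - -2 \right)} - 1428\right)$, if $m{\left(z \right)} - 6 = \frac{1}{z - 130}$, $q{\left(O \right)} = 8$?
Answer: $\frac{2299}{100} \approx 22.99$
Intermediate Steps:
$m{\left(z \right)} = 6 + \frac{1}{-130 + z}$ ($m{\left(z \right)} = 6 + \frac{1}{z - 130} = 6 + \frac{1}{-130 + z}$)
$y{\left(l,a \right)} = 8 + a + l$ ($y{\left(l,a \right)} = \left(l + a\right) + 8 = \left(a + l\right) + 8 = 8 + a + l$)
$\left(y{\left(6,-65 \right)} + 1496\right) + \left(m{\left(28 - -2 \right)} - 1428\right) = \left(\left(8 - 65 + 6\right) + 1496\right) - \left(1428 - \frac{-779 + 6 \left(28 - -2\right)}{-130 + \left(28 - -2\right)}\right) = \left(-51 + 1496\right) - \left(1428 - \frac{-779 + 6 \left(28 + 2\right)}{-130 + \left(28 + 2\right)}\right) = 1445 - \left(1428 - \frac{-779 + 6 \cdot 30}{-130 + 30}\right) = 1445 - \left(1428 - \frac{-779 + 180}{-100}\right) = 1445 - \frac{142201}{100} = \frac{2299}{100}$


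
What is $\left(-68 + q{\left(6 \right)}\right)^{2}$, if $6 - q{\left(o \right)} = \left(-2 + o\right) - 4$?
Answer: $3844$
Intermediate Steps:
$q{\left(o \right)} = 12 - o$ ($q{\left(o \right)} = 6 - \left(\left(-2 + o\right) - 4\right) = 6 - \left(-6 + o\right) = 12 - o$)
$\left(-68 + q{\left(6 \right)}\right)^{2} = \left(-68 + \left(12 - 6\right)\right)^{2} = \left(-68 + 6\right)^{2} = \left(-62\right)^{2} = 3844$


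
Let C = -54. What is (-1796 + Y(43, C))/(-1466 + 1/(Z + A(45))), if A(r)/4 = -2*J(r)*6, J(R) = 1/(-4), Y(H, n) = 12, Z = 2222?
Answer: 3985456/3275043 ≈ 1.2169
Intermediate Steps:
J(R) = -¼
A(r) = 12 (A(r) = 4*(-2*(-¼)*6) = 4*((½)*6) = 4*3 = 12)
(-1796 + Y(43, C))/(-1466 + 1/(Z + A(45))) = (-1796 + 12)/(-1466 + 1/(2222 + 12)) = -1784/(-1466 + 1/2234) = -1784/(-3275043/2234) = -1784*(-2234/3275043) = 3985456/3275043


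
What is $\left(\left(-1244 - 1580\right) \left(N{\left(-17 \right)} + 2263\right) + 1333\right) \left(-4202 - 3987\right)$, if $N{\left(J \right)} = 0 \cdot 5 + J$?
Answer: $51929487119$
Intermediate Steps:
$N{\left(J \right)} = J$ ($N{\left(J \right)} = 0 + J = J$)
$\left(\left(-1244 - 1580\right) \left(N{\left(-17 \right)} + 2263\right) + 1333\right) \left(-4202 - 3987\right) = \left(\left(-1244 - 1580\right) \left(-17 + 2263\right) + 1333\right) \left(-4202 - 3987\right) = \left(\left(-2824\right) 2246 + 1333\right) \left(-4202 - 3987\right) = \left(-6342704 + 1333\right) \left(-8189\right) = \left(-6341371\right) \left(-8189\right) = 51929487119$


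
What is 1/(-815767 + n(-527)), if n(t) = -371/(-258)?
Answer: -258/210467515 ≈ -1.2258e-6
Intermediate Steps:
n(t) = 371/258 (n(t) = -371*(-1/258) = 371/258)
1/(-815767 + n(-527)) = 1/(-815767 + 371/258) = 1/(-210467515/258) = -258/210467515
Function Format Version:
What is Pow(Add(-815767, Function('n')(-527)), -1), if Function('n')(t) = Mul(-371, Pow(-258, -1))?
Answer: Rational(-258, 210467515) ≈ -1.2258e-6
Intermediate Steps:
Function('n')(t) = Rational(371, 258) (Function('n')(t) = Mul(-371, Rational(-1, 258)) = Rational(371, 258))
Pow(Add(-815767, Function('n')(-527)), -1) = Pow(Add(-815767, Rational(371, 258)), -1) = Pow(Rational(-210467515, 258), -1) = Rational(-258, 210467515)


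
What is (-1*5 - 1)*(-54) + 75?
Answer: 399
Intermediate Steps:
(-1*5 - 1)*(-54) + 75 = (-5 - 1)*(-54) + 75 = -6*(-54) + 75 = 324 + 75 = 399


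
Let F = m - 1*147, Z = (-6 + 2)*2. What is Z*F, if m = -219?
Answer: 2928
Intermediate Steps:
Z = -8 (Z = -4*2 = -8)
F = -366 (F = -219 - 1*147 = -219 - 147 = -366)
Z*F = -8*(-366) = 2928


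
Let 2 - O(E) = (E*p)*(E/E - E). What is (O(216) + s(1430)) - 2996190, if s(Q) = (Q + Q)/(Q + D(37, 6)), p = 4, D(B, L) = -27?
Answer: -3943027624/1403 ≈ -2.8104e+6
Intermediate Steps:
s(Q) = 2*Q/(-27 + Q) (s(Q) = (Q + Q)/(Q - 27) = (2*Q)/(-27 + Q) = 2*Q/(-27 + Q))
O(E) = 2 - 4*E*(1 - E) (O(E) = 2 - E*4*(E/E - E) = 2 - 4*E*(1 - E))
(O(216) + s(1430)) - 2996190 = ((2 - 4*216 + 4*216**2) + 2*1430/(-27 + 1430)) - 2996190 = ((2 - 864 + 4*46656) + 2*1430/1403) - 2996190 = ((2 - 864 + 186624) + 2*1430*(1/1403)) - 2996190 = (185762 + 2860/1403) - 2996190 = 260626946/1403 - 2996190 = -3943027624/1403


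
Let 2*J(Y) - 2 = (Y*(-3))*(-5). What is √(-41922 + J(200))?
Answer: I*√40421 ≈ 201.05*I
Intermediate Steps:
J(Y) = 1 + 15*Y/2 (J(Y) = 1 + ((Y*(-3))*(-5))/2 = 1 + (-3*Y*(-5))/2 = 1 + (15*Y)/2 = 1 + 15*Y/2)
√(-41922 + J(200)) = √(-41922 + (1 + (15/2)*200)) = √(-41922 + (1 + 1500)) = √(-41922 + 1501) = √(-40421) = I*√40421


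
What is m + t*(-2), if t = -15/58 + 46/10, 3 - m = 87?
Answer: -13439/145 ≈ -92.683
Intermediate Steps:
m = -84 (m = 3 - 1*87 = 3 - 87 = -84)
t = 1259/290 (t = -15*1/58 + 46*(⅒) = -15/58 + 23/5 = 1259/290 ≈ 4.3414)
m + t*(-2) = -84 + (1259/290)*(-2) = -84 - 1259/145 = -13439/145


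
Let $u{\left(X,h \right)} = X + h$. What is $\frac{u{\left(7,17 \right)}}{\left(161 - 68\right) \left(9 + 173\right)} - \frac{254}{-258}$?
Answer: $\frac{358783}{363909} \approx 0.98591$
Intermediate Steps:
$\frac{u{\left(7,17 \right)}}{\left(161 - 68\right) \left(9 + 173\right)} - \frac{254}{-258} = \frac{7 + 17}{\left(161 - 68\right) \left(9 + 173\right)} - \frac{254}{-258} = \frac{24}{93 \cdot 182} - - \frac{127}{129} = \frac{24}{16926} + \frac{127}{129} = 24 \cdot \frac{1}{16926} + \frac{127}{129} = \frac{4}{2821} + \frac{127}{129} = \frac{358783}{363909}$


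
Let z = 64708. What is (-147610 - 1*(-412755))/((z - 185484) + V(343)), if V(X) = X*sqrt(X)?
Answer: -32023152520/14546488569 - 636613145*sqrt(7)/14546488569 ≈ -2.3172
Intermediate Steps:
V(X) = X**(3/2)
(-147610 - 1*(-412755))/((z - 185484) + V(343)) = (-147610 - 1*(-412755))/((64708 - 185484) + 343**(3/2)) = (-147610 + 412755)/(-120776 + 2401*sqrt(7)) = 265145/(-120776 + 2401*sqrt(7))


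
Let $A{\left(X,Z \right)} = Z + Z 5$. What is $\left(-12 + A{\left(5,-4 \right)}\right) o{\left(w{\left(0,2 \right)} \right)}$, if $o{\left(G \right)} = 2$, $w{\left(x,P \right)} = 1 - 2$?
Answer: $-72$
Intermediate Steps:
$w{\left(x,P \right)} = -1$ ($w{\left(x,P \right)} = 1 - 2 = -1$)
$A{\left(X,Z \right)} = 6 Z$ ($A{\left(X,Z \right)} = Z + 5 Z = 6 Z$)
$\left(-12 + A{\left(5,-4 \right)}\right) o{\left(w{\left(0,2 \right)} \right)} = \left(-12 + 6 \left(-4\right)\right) 2 = \left(-12 - 24\right) 2 = \left(-36\right) 2 = -72$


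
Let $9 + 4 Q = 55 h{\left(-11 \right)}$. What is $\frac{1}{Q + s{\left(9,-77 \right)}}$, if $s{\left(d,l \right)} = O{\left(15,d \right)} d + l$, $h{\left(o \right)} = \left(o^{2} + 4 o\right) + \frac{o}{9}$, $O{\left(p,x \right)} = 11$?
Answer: $\frac{36}{38221} \approx 0.00094189$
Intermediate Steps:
$h{\left(o \right)} = o^{2} + \frac{37 o}{9}$ ($h{\left(o \right)} = \left(o^{2} + 4 o\right) + o \frac{1}{9} = \left(o^{2} + 4 o\right) + \frac{o}{9} = o^{2} + \frac{37 o}{9}$)
$s{\left(d,l \right)} = l + 11 d$ ($s{\left(d,l \right)} = 11 d + l = l + 11 d$)
$Q = \frac{37429}{36}$ ($Q = - \frac{9}{4} + \frac{55 \cdot \frac{1}{9} \left(-11\right) \left(37 + 9 \left(-11\right)\right)}{4} = - \frac{9}{4} + \frac{55 \cdot \frac{1}{9} \left(-11\right) \left(37 - 99\right)}{4} = - \frac{9}{4} + \frac{55 \cdot \frac{1}{9} \left(-11\right) \left(-62\right)}{4} = - \frac{9}{4} + \frac{55 \cdot \frac{682}{9}}{4} = - \frac{9}{4} + \frac{1}{4} \cdot \frac{37510}{9} = - \frac{9}{4} + \frac{18755}{18} = \frac{37429}{36} \approx 1039.7$)
$\frac{1}{Q + s{\left(9,-77 \right)}} = \frac{1}{\frac{37429}{36} + \left(-77 + 11 \cdot 9\right)} = \frac{1}{\frac{37429}{36} + \left(-77 + 99\right)} = \frac{1}{\frac{37429}{36} + 22} = \frac{1}{\frac{38221}{36}} = \frac{36}{38221}$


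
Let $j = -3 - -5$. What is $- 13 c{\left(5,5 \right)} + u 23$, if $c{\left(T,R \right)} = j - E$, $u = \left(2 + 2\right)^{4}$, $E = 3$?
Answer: $5901$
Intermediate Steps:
$j = 2$ ($j = -3 + 5 = 2$)
$u = 256$ ($u = 4^{4} = 256$)
$c{\left(T,R \right)} = -1$ ($c{\left(T,R \right)} = 2 - 3 = -1$)
$- 13 c{\left(5,5 \right)} + u 23 = \left(-13\right) \left(-1\right) + 256 \cdot 23 = 13 + 5888 = 5901$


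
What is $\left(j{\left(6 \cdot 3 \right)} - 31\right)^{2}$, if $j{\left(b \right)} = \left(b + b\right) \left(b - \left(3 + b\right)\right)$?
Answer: $19321$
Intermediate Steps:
$j{\left(b \right)} = - 6 b$ ($j{\left(b \right)} = 2 b \left(-3\right) = - 6 b$)
$\left(j{\left(6 \cdot 3 \right)} - 31\right)^{2} = \left(- 6 \cdot 6 \cdot 3 - 31\right)^{2} = \left(\left(-6\right) 18 - 31\right)^{2} = \left(-108 - 31\right)^{2} = \left(-139\right)^{2} = 19321$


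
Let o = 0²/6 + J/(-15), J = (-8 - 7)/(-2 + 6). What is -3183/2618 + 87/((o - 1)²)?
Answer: 1205203/7854 ≈ 153.45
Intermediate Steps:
J = -15/4 ≈ -3.7500
o = ¼ (o = 0²/6 - 15/4/(-15) = 0*(⅙) - 15/4*(-1/15) = 0 + ¼ = ¼ ≈ 0.25000)
-3183/2618 + 87/((o - 1)²) = -3183/2618 + 87/((¼ - 1)²) = -3183*1/2618 + 87/((-¾)²) = -3183/2618 + 87/(9/16) = -3183/2618 + 87*(16/9) = -3183/2618 + 464/3 = 1205203/7854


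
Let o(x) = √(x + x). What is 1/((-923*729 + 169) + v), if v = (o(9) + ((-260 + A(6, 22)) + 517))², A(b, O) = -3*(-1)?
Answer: -15127/9152923480 - 39*√2/9152923480 ≈ -1.6587e-6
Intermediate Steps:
A(b, O) = 3
o(x) = √2*√x (o(x) = √(2*x) = √2*√x)
v = (260 + 3*√2)² (v = (√2*√9 + ((-260 + 3) + 517))² = (√2*3 + (-257 + 517))² = (3*√2 + 260)² = (260 + 3*√2)² ≈ 69824.)
1/((-923*729 + 169) + v) = 1/((-923*729 + 169) + (67618 + 1560*√2)) = 1/((-672867 + 169) + (67618 + 1560*√2)) = 1/(-672698 + (67618 + 1560*√2)) = 1/(-605080 + 1560*√2)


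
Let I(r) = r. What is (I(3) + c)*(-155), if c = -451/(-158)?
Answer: -143375/158 ≈ -907.44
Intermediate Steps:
c = 451/158 (c = -451*(-1/158) = 451/158 ≈ 2.8544)
(I(3) + c)*(-155) = (3 + 451/158)*(-155) = (925/158)*(-155) = -143375/158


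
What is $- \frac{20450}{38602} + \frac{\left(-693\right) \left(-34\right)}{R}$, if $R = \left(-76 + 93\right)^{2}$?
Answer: $\frac{26577361}{328117} \approx 81.0$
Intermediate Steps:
$R = 289$ ($R = 17^{2} = 289$)
$- \frac{20450}{38602} + \frac{\left(-693\right) \left(-34\right)}{R} = - \frac{20450}{38602} + \frac{\left(-693\right) \left(-34\right)}{289} = \left(-20450\right) \frac{1}{38602} + 23562 \cdot \frac{1}{289} = - \frac{10225}{19301} + \frac{1386}{17} = \frac{26577361}{328117}$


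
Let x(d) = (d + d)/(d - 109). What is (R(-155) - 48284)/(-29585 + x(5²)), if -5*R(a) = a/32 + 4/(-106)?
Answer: 8598240861/5268602800 ≈ 1.6320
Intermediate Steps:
R(a) = 2/265 - a/160 (R(a) = -(a/32 + 4/(-106))/5 = -(a*(1/32) + 4*(-1/106))/5 = -(a/32 - 2/53)/5 = -(-2/53 + a/32)/5 = 2/265 - a/160)
x(d) = 2*d/(-109 + d) (x(d) = (2*d)/(-109 + d) = 2*d/(-109 + d))
(R(-155) - 48284)/(-29585 + x(5²)) = ((2/265 - 1/160*(-155)) - 48284)/(-29585 + 2*5²/(-109 + 5²)) = ((2/265 + 31/32) - 48284)/(-29585 + 2*25/(-109 + 25)) = (8279/8480 - 48284)/(-29585 + 2*25/(-84)) = -409440041/(8480*(-29585 + 2*25*(-1/84))) = -409440041/(8480*(-29585 - 25/42)) = -409440041/(8480*(-1242595/42)) = -409440041/8480*(-42/1242595) = 8598240861/5268602800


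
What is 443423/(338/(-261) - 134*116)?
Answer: -115733403/4057322 ≈ -28.525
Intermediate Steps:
443423/(338/(-261) - 134*116) = 443423/(338*(-1/261) - 15544) = 443423/(-338/261 - 15544) = 443423/(-4057322/261) = 443423*(-261/4057322) = -115733403/4057322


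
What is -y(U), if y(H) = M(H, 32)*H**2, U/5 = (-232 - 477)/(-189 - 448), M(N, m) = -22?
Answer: 276474550/405769 ≈ 681.36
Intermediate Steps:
U = 3545/637 (U = 5*((-232 - 477)/(-189 - 448)) = 5*(-709/(-637)) = 5*(-709*(-1/637)) = 5*(709/637) = 3545/637 ≈ 5.5651)
y(H) = -22*H**2
-y(U) = -(-22)*(3545/637)**2 = -(-22)*12567025/405769 = -1*(-276474550/405769) = 276474550/405769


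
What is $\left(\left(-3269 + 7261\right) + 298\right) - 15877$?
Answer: $-11587$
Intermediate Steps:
$\left(\left(-3269 + 7261\right) + 298\right) - 15877 = \left(3992 + 298\right) - 15877 = 4290 - 15877 = -11587$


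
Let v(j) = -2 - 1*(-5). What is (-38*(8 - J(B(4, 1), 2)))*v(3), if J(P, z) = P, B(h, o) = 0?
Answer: -912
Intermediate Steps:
v(j) = 3 (v(j) = -2 + 5 = 3)
(-38*(8 - J(B(4, 1), 2)))*v(3) = -38*(8 - 1*0)*3 = -38*(8 + 0)*3 = -38*8*3 = -304*3 = -912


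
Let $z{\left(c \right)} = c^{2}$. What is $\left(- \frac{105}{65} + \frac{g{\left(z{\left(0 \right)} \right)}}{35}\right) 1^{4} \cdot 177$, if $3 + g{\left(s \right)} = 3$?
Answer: $- \frac{3717}{13} \approx -285.92$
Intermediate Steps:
$g{\left(s \right)} = 0$ ($g{\left(s \right)} = -3 + 3 = 0$)
$\left(- \frac{105}{65} + \frac{g{\left(z{\left(0 \right)} \right)}}{35}\right) 1^{4} \cdot 177 = \left(- \frac{105}{65} + \frac{0}{35}\right) 1^{4} \cdot 177 = \left(\left(-105\right) \frac{1}{65} + 0 \cdot \frac{1}{35}\right) 1 \cdot 177 = \left(- \frac{21}{13} + 0\right) 1 \cdot 177 = \left(- \frac{21}{13}\right) 1 \cdot 177 = \left(- \frac{21}{13}\right) 177 = - \frac{3717}{13}$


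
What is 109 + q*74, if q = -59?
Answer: -4257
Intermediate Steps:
109 + q*74 = 109 - 59*74 = 109 - 4366 = -4257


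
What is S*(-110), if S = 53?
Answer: -5830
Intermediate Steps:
S*(-110) = 53*(-110) = -5830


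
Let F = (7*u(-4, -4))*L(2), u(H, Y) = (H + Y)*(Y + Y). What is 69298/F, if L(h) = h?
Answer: 34649/448 ≈ 77.342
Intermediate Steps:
u(H, Y) = 2*Y*(H + Y) (u(H, Y) = (H + Y)*(2*Y) = 2*Y*(H + Y))
F = 896 (F = (7*(2*(-4)*(-4 - 4)))*2 = (7*(2*(-4)*(-8)))*2 = (7*64)*2 = 448*2 = 896)
69298/F = 69298/896 = 69298*(1/896) = 34649/448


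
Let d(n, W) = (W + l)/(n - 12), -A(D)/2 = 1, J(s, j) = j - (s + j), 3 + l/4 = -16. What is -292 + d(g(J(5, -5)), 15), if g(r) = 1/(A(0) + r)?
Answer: -24393/85 ≈ -286.98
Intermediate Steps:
l = -76 (l = -12 + 4*(-16) = -12 - 64 = -76)
J(s, j) = -s (J(s, j) = j - (j + s) = j + (-j - s) = -s)
A(D) = -2 (A(D) = -2*1 = -2)
g(r) = 1/(-2 + r)
d(n, W) = (-76 + W)/(-12 + n) (d(n, W) = (W - 76)/(n - 12) = (-76 + W)/(-12 + n))
-292 + d(g(J(5, -5)), 15) = -292 + (-76 + 15)/(-12 + 1/(-2 - 1*5)) = -292 - 61/(-12 + 1/(-2 - 5)) = -292 - 61/(-12 + 1/(-7)) = -292 - 61/(-12 - 1/7) = -292 - 61/(-85/7) = -292 - 7/85*(-61) = -292 + 427/85 = -24393/85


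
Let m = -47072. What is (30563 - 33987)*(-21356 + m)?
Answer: 234297472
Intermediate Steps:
(30563 - 33987)*(-21356 + m) = (30563 - 33987)*(-21356 - 47072) = -3424*(-68428) = 234297472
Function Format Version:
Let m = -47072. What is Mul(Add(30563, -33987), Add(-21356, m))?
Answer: 234297472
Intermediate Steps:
Mul(Add(30563, -33987), Add(-21356, m)) = Mul(Add(30563, -33987), Add(-21356, -47072)) = Mul(-3424, -68428) = 234297472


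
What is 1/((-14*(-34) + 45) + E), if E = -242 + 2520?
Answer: 1/2799 ≈ 0.00035727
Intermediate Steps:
E = 2278
1/((-14*(-34) + 45) + E) = 1/((-14*(-34) + 45) + 2278) = 1/((476 + 45) + 2278) = 1/(521 + 2278) = 1/2799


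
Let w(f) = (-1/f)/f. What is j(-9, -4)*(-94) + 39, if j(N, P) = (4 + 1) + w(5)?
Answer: -10681/25 ≈ -427.24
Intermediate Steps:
w(f) = -1/f²
j(N, P) = 124/25 (j(N, P) = (4 + 1) - 1/5² = 5 - 1*1/25 = 5 - 1/25 = 124/25)
j(-9, -4)*(-94) + 39 = (124/25)*(-94) + 39 = -11656/25 + 39 = -10681/25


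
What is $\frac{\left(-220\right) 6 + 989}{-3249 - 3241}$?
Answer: $\frac{331}{6490} \approx 0.051002$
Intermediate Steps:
$\frac{\left(-220\right) 6 + 989}{-3249 - 3241} = \frac{-1320 + 989}{-6490} = \left(-331\right) \left(- \frac{1}{6490}\right) = \frac{331}{6490}$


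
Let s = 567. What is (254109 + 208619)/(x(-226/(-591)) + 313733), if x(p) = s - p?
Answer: 136736124/92875537 ≈ 1.4723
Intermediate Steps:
x(p) = 567 - p
(254109 + 208619)/(x(-226/(-591)) + 313733) = (254109 + 208619)/((567 - (-226)/(-591)) + 313733) = 462728/((567 - (-226)*(-1)/591) + 313733) = 462728/((567 - 1*226/591) + 313733) = 462728/((567 - 226/591) + 313733) = 462728/(334871/591 + 313733) = 462728/(185751074/591) = 462728*(591/185751074) = 136736124/92875537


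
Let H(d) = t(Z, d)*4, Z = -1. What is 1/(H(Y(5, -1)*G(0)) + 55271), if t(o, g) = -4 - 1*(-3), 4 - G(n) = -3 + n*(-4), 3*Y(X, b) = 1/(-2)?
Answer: 1/55267 ≈ 1.8094e-5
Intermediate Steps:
Y(X, b) = -⅙ (Y(X, b) = (⅓)/(-2) = (⅓)*(-½) = -⅙)
G(n) = 7 + 4*n (G(n) = 4 - (-3 + n*(-4)) = 4 - (-3 - 4*n) = 4 + (3 + 4*n) = 7 + 4*n)
t(o, g) = -1 (t(o, g) = -4 + 3 = -1)
H(d) = -4 (H(d) = -1*4 = -4)
1/(H(Y(5, -1)*G(0)) + 55271) = 1/(-4 + 55271) = 1/55267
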